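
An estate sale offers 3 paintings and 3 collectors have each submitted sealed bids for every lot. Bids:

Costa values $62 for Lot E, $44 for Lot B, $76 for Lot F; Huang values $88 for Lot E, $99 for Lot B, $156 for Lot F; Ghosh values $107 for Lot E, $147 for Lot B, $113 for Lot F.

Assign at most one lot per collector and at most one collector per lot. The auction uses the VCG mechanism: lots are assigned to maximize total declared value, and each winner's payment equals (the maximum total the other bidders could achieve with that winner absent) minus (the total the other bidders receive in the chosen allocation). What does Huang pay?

Huang pays $14.

Efficient allocation: Costa→Lot E ($62), Huang→Lot F ($156), Ghosh→Lot B ($147); total welfare W = $365.
Huang receives Lot F at value $156, so the others get W − 156 = $209.
Without Huang: best allocation of the remaining 2 bidders over all 3 lots is Costa→Lot F ($76), Ghosh→Lot B ($147), total $223.
VCG payment = (others' best without Huang) − (others' welfare with Huang) = 223 − 209 = $14.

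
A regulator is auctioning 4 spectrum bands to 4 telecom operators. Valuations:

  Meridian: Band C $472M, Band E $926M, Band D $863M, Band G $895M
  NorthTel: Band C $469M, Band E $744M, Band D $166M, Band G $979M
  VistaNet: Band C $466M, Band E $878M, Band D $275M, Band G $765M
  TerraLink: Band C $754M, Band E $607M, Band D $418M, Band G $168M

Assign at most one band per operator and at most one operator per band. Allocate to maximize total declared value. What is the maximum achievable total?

Max total: $3474M

Optimal: Meridian→Band D ($863M), NorthTel→Band G ($979M), VistaNet→Band E ($878M), TerraLink→Band C ($754M) — total 863+979+878+754 = $3474M.
Swapping VistaNet↔TerraLink (VistaNet→Band C $466M, TerraLink→Band E $607M) loses 559.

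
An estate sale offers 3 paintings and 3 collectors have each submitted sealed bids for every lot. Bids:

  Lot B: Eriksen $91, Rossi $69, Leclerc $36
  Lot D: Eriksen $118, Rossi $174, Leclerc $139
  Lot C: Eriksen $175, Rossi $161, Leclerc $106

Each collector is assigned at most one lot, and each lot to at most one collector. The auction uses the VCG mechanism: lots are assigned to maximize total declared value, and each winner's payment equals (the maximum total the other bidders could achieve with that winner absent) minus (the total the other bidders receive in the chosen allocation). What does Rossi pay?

Efficient allocation: Eriksen→Lot B ($91), Rossi→Lot C ($161), Leclerc→Lot D ($139); total welfare W = $391.
Rossi receives Lot C at value $161, so the others get W − 161 = $230.
Without Rossi: best allocation of the remaining 2 bidders over all 3 lots is Eriksen→Lot C ($175), Leclerc→Lot D ($139), total $314.
VCG payment = (others' best without Rossi) − (others' welfare with Rossi) = 314 − 230 = $84.

Rossi pays $84.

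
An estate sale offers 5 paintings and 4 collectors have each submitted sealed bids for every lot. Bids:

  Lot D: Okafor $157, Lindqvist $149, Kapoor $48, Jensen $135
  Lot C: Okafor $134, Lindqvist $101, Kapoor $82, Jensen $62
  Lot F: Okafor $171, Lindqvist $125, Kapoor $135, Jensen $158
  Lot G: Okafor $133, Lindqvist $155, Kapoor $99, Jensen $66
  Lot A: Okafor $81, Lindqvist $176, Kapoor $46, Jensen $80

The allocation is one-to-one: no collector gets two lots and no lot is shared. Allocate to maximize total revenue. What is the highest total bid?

This is the linear assignment problem.
Optimal: Okafor→Lot D ($157), Lindqvist→Lot A ($176), Kapoor→Lot G ($99), Jensen→Lot F ($158) — total 157+176+99+158 = $590.
Column-greedy (each lot in turn goes to its best remaining collector) gives $515, worse by 75.
Next-best assignment: Okafor→Lot F, Lindqvist→Lot A, Kapoor→Lot G, Jensen→Lot D = $581.
Checked against all permutations: $590 is optimal.

Maximum total: $590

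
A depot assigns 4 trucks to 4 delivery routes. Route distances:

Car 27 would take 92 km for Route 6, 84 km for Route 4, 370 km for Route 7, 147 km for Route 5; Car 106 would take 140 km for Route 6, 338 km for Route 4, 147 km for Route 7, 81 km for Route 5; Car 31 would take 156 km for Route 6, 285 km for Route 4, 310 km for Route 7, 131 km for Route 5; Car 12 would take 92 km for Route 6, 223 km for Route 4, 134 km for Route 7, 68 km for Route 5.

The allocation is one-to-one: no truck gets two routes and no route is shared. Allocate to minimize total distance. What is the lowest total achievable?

Optimal: Car 27→Route 4 (84 km), Car 106→Route 7 (147 km), Car 31→Route 5 (131 km), Car 12→Route 6 (92 km) — total 84+147+131+92 = 454 km.
Min-entry greedy (repeatedly take the single cheapest remaining cell) gives 602 km, worse by 148.

Minimum total: 454 km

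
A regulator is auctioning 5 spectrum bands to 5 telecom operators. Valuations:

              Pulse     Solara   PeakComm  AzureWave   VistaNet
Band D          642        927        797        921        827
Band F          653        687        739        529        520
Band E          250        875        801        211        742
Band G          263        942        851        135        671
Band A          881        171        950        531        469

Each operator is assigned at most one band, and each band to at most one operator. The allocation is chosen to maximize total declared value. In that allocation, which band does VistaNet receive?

This is the linear assignment problem.
Optimal: Pulse→Band A ($881M), Solara→Band G ($942M), PeakComm→Band F ($739M), AzureWave→Band D ($921M), VistaNet→Band E ($742M) — total 881+942+739+921+742 = $4225M.
Checked against all permutations: $4225M is optimal.
VistaNet's own top band is Band D ($827M), but forcing VistaNet→Band D and reassigning the rest optimally gives only $3980M — worse by 245.

VistaNet receives Band E.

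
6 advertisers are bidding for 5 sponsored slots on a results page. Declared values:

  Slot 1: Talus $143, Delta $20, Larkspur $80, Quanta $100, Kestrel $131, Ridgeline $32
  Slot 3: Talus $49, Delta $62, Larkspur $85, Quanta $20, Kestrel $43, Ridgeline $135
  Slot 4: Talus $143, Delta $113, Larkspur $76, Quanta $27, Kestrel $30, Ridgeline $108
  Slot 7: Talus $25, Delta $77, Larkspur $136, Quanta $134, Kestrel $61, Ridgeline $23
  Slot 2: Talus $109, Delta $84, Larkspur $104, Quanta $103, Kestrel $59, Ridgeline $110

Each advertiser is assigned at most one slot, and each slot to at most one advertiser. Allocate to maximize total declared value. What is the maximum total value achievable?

Maximum total: $648

Treat this as an assignment problem: match each advertiser to one slot.
Optimal: Kestrel→Slot 1 ($131), Ridgeline→Slot 3 ($135), Talus→Slot 4 ($143), Larkspur→Slot 7 ($136), Quanta→Slot 2 ($103) — total 131+135+143+136+103 = $648.
Row-greedy (each advertiser in turn takes its best remaining slot) gives $538, worse by 110.
No other one-to-one assignment exceeds $648.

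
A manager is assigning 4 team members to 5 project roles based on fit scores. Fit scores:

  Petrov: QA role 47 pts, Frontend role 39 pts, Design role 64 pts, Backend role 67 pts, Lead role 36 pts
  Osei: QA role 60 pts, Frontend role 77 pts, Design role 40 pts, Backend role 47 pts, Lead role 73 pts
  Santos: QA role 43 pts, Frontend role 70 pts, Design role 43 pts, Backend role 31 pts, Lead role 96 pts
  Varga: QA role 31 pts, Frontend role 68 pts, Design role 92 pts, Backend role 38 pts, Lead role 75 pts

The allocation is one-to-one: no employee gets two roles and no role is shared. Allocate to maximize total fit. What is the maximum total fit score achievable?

This is a one-to-one assignment (maximum-weight bipartite matching).
Optimal: Petrov→Backend role (67 pts), Osei→Frontend role (77 pts), Santos→Lead role (96 pts), Varga→Design role (92 pts) — total 67+77+96+92 = 332 pts.
Column-greedy (each role in turn goes to its best remaining employee) gives 289 pts, worse by 43.

Maximum total: 332 pts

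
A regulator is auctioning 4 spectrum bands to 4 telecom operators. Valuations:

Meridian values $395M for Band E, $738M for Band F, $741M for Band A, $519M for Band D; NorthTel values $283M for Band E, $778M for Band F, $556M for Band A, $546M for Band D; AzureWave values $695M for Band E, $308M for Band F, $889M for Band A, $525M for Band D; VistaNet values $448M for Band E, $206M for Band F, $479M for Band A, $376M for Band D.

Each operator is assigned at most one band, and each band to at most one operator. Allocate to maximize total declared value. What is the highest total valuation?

Treat this as an assignment problem: match each operator to one band.
Optimal: Meridian→Band D ($519M), NorthTel→Band F ($778M), AzureWave→Band A ($889M), VistaNet→Band E ($448M) — total 519+778+889+448 = $2634M.
Column-greedy (each band in turn goes to its best remaining operator) gives $2590M, worse by 44.
Next-best assignment: Meridian→Band F, NorthTel→Band D, AzureWave→Band A, VistaNet→Band E = $2621M.

Max total: $2634M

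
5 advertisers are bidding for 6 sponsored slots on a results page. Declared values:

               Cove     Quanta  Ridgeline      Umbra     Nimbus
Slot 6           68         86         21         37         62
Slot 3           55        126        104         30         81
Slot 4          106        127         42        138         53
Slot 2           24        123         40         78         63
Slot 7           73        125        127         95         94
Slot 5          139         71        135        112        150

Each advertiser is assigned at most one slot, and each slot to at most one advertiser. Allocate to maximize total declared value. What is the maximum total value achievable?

Max total: $609

This is the linear assignment problem.
Optimal: Cove→Slot 6 ($68), Quanta→Slot 3 ($126), Ridgeline→Slot 7 ($127), Umbra→Slot 4 ($138), Nimbus→Slot 5 ($150) — total 68+126+127+138+150 = $609.
Row-greedy (each advertiser in turn takes its best remaining slot) gives $552, worse by 57.
Next-best assignment: Cove→Slot 5, Quanta→Slot 2, Ridgeline→Slot 7, Umbra→Slot 4, Nimbus→Slot 3 = $608.
Swapping Ridgeline↔Cove (Ridgeline→Slot 6 $21, Cove→Slot 7 $73) loses 101.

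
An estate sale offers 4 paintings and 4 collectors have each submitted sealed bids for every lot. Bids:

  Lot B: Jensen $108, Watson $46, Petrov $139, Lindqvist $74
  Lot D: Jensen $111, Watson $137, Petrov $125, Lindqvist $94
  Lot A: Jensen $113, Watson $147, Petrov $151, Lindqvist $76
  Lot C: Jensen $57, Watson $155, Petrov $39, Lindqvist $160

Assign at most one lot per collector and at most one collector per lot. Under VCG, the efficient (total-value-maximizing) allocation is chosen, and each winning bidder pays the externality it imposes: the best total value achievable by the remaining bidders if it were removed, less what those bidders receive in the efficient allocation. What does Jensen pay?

Jensen pays $2.

Efficient allocation: Jensen→Lot D ($111), Watson→Lot A ($147), Petrov→Lot B ($139), Lindqvist→Lot C ($160); total welfare W = $557.
Jensen receives Lot D at value $111, so the others get W − 111 = $446.
Without Jensen: best allocation of the remaining 3 bidders over all 4 lots is Watson→Lot D ($137), Petrov→Lot A ($151), Lindqvist→Lot C ($160), total $448.
VCG payment = (others' best without Jensen) − (others' welfare with Jensen) = 448 − 446 = $2.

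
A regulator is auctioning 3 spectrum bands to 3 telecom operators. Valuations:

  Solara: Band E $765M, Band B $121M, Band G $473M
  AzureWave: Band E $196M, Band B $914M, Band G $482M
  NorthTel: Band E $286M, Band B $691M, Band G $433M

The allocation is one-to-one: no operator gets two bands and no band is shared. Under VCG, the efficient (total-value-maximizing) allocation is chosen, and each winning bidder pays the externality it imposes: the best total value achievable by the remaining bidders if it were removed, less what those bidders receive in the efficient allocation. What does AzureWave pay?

AzureWave pays $258M.

Efficient allocation: Solara→Band E ($765M), AzureWave→Band B ($914M), NorthTel→Band G ($433M); total welfare W = $2112M.
AzureWave receives Band B at value $914M, so the others get W − 914 = $1198M.
Without AzureWave: best allocation of the remaining 2 bidders over all 3 bands is Solara→Band E ($765M), NorthTel→Band B ($691M), total $1456M.
VCG payment = (others' best without AzureWave) − (others' welfare with AzureWave) = 1456 − 1198 = $258M.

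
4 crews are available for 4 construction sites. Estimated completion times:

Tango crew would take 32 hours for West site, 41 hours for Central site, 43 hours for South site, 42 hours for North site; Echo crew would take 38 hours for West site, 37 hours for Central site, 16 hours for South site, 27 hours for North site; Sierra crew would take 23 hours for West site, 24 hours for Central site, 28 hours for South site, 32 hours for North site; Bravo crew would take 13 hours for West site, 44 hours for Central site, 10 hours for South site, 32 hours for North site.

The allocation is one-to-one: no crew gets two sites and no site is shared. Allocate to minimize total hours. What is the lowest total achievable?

This is a one-to-one assignment (minimum-cost bipartite matching).
Optimal: Tango crew→West site (32 hours), Echo crew→North site (27 hours), Sierra crew→Central site (24 hours), Bravo crew→South site (10 hours) — total 32+27+24+10 = 93 hours.
Column-greedy (each site in turn goes to its cheapest remaining crew) gives 95 hours, worse by 2.
Swapping Bravo crew↔Tango crew (Bravo crew→West site 13 hours, Tango crew→South site 43 hours) adds 14.
No other one-to-one assignment undercuts 93 hours.

Min total: 93 hours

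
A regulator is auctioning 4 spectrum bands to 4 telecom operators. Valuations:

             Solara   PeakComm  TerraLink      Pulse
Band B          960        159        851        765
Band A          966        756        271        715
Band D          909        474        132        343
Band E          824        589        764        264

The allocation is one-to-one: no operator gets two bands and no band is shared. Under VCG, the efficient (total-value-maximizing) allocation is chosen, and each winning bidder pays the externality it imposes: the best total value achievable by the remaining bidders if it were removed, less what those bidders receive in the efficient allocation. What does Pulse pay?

Pulse pays $87M.

Efficient allocation: Solara→Band D ($909M), PeakComm→Band A ($756M), TerraLink→Band E ($764M), Pulse→Band B ($765M); total welfare W = $3194M.
Pulse receives Band B at value $765M, so the others get W − 765 = $2429M.
Without Pulse: best allocation of the remaining 3 bidders over all 4 bands is Solara→Band D ($909M), PeakComm→Band A ($756M), TerraLink→Band B ($851M), total $2516M.
VCG payment = (others' best without Pulse) − (others' welfare with Pulse) = 2516 − 2429 = $87M.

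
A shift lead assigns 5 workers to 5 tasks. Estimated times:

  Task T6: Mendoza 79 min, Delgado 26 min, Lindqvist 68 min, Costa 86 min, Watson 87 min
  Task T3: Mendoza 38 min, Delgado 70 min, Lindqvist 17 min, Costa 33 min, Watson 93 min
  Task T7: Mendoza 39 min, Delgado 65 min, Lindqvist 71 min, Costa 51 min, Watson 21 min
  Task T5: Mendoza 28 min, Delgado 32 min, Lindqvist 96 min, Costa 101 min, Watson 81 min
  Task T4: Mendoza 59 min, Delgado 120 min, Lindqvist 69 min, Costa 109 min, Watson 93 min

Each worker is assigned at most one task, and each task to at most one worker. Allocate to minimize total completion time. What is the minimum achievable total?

Treat this as an assignment problem: match each worker to one task.
Optimal: Mendoza→Task T5 (28 min), Delgado→Task T6 (26 min), Lindqvist→Task T4 (69 min), Costa→Task T3 (33 min), Watson→Task T7 (21 min) — total 28+26+69+33+21 = 177 min.
Row-greedy (each worker in turn takes its cheapest remaining task) gives 215 min, worse by 38.
Every other assignment is strictly worse.

Min total: 177 min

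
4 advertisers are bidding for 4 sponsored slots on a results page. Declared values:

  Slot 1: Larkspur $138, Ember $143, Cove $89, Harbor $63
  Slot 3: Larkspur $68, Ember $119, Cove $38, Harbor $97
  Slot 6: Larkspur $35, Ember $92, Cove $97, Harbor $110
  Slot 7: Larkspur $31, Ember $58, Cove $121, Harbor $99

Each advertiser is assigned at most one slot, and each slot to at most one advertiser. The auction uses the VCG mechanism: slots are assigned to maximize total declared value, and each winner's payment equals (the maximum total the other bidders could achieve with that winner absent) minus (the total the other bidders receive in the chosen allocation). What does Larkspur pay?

Efficient allocation: Larkspur→Slot 1 ($138), Ember→Slot 3 ($119), Cove→Slot 7 ($121), Harbor→Slot 6 ($110); total welfare W = $488.
Larkspur receives Slot 1 at value $138, so the others get W − 138 = $350.
Without Larkspur: best allocation of the remaining 3 bidders over all 4 slots is Ember→Slot 1 ($143), Cove→Slot 7 ($121), Harbor→Slot 6 ($110), total $374.
VCG payment = (others' best without Larkspur) − (others' welfare with Larkspur) = 374 − 350 = $24.

Larkspur pays $24.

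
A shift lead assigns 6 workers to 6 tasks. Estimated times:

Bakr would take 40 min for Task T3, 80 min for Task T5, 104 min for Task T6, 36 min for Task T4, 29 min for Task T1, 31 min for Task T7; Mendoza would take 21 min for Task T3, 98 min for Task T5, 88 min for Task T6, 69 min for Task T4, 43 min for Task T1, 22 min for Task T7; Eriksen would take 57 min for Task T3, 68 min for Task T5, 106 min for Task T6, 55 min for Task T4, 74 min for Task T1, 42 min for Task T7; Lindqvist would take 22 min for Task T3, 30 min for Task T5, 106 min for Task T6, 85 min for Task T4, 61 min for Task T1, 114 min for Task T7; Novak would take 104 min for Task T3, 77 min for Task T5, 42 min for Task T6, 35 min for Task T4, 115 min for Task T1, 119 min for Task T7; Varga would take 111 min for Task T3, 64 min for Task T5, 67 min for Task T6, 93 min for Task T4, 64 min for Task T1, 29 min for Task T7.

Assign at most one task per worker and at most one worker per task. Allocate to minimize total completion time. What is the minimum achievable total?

Optimal: Bakr→Task T1 (29 min), Mendoza→Task T3 (21 min), Eriksen→Task T4 (55 min), Lindqvist→Task T5 (30 min), Novak→Task T6 (42 min), Varga→Task T7 (29 min) — total 29+21+55+30+42+29 = 206 min.
Row-greedy (each worker in turn takes its cheapest remaining task) gives 224 min, worse by 18.
Next-best assignment: Bakr→Task T1, Mendoza→Task T3, Eriksen→Task T7, Lindqvist→Task T5, Novak→Task T4, Varga→Task T6 = 224 min.
Swapping Varga↔Eriksen (Varga→Task T4 93 min, Eriksen→Task T7 42 min) adds 51.
Every other assignment is strictly worse.

Min total: 206 min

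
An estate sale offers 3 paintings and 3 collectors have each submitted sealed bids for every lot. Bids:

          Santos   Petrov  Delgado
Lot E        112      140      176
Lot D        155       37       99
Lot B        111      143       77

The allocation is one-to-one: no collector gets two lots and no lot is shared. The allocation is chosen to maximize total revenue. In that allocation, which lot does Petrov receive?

Petrov receives Lot B.

This is the linear assignment problem.
Optimal: Santos→Lot D ($155), Petrov→Lot B ($143), Delgado→Lot E ($176) — total 155+143+176 = $474.
Swapping Petrov↔Delgado (Petrov→Lot E $140, Delgado→Lot B $77) loses 102.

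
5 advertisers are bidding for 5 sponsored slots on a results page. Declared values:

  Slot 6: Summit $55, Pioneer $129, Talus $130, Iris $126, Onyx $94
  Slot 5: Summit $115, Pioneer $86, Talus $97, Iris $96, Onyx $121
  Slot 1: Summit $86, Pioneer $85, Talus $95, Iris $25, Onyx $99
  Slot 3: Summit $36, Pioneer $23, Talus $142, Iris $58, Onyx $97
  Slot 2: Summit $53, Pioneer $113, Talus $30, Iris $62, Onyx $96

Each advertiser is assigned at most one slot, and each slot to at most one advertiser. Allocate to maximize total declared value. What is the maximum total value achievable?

Max total: $595

This is a one-to-one assignment (maximum-weight bipartite matching).
Optimal: Summit→Slot 5 ($115), Pioneer→Slot 2 ($113), Talus→Slot 3 ($142), Iris→Slot 6 ($126), Onyx→Slot 1 ($99) — total 115+113+142+126+99 = $595.
Row-greedy (each advertiser in turn takes its best remaining slot) gives $547, worse by 48.
Swapping Talus↔Iris (Talus→Slot 6 $130, Iris→Slot 3 $58) loses 80.
Every other assignment is strictly worse.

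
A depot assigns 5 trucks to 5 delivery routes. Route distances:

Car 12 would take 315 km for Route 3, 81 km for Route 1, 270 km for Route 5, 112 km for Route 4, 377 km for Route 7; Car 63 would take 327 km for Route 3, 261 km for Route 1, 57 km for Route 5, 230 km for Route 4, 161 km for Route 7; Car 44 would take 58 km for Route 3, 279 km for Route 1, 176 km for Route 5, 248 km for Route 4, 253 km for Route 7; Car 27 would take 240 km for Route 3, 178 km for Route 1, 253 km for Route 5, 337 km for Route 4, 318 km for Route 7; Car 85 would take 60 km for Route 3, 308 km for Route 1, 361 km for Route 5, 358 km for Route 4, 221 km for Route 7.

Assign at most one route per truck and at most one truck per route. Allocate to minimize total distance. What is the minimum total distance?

Treat this as an assignment problem: match each truck to one route.
Optimal: Car 12→Route 4 (112 km), Car 63→Route 5 (57 km), Car 44→Route 3 (58 km), Car 27→Route 1 (178 km), Car 85→Route 7 (221 km) — total 112+57+58+178+221 = 626 km.
Row-greedy (each truck in turn takes its cheapest remaining route) gives 872 km, worse by 246.
Swapping Car 63↔Car 12 (Car 63→Route 4 230 km, Car 12→Route 5 270 km) adds 331.

Min total: 626 km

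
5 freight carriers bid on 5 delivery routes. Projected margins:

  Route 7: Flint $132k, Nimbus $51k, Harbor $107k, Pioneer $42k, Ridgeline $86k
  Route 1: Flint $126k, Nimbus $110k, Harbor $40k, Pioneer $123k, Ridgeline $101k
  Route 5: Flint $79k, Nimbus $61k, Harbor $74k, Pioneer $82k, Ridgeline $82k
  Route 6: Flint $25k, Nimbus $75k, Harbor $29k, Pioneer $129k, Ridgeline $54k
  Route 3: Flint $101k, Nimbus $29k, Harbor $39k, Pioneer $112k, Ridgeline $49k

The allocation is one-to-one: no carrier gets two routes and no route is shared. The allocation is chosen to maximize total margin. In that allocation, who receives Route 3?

Optimal: Flint→Route 3 ($101k), Nimbus→Route 1 ($110k), Harbor→Route 7 ($107k), Pioneer→Route 6 ($129k), Ridgeline→Route 5 ($82k) — total 101+110+107+129+82 = $529k.
Row-greedy (each carrier in turn takes its best remaining route) gives $494k, worse by 35.
Next-best assignment: Flint→Route 1, Nimbus→Route 6, Harbor→Route 7, Pioneer→Route 3, Ridgeline→Route 5 = $502k.
Flint's own top route is Route 7 ($132k), but forcing Flint→Route 7 and reassigning the rest optimally gives only $494k — worse by 35.

Flint receives Route 3.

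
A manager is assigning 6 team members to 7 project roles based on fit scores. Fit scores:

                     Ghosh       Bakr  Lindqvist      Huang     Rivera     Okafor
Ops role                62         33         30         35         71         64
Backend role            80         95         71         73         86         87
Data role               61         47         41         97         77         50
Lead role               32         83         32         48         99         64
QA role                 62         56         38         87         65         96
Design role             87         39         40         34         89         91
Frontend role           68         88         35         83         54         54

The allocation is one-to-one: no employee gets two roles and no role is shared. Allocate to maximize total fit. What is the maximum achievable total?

Maximum total: 538 pts

Optimal: Ghosh→Design role (87 pts), Bakr→Frontend role (88 pts), Lindqvist→Backend role (71 pts), Huang→Data role (97 pts), Rivera→Lead role (99 pts), Okafor→QA role (96 pts) — total 87+88+71+97+99+96 = 538 pts.
Row-greedy (each employee in turn takes its best remaining role) gives 473 pts, worse by 65.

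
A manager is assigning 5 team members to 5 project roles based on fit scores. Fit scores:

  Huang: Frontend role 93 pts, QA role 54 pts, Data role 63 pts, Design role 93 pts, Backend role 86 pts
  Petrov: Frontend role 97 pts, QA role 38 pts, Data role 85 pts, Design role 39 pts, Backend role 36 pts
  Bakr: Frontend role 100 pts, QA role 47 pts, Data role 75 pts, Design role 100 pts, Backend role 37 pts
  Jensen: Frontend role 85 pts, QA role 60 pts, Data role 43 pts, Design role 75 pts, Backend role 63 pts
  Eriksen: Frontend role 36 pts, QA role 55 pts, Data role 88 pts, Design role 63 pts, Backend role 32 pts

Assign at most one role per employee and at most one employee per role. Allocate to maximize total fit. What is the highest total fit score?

Maximum total: 431 pts

Optimal: Huang→Backend role (86 pts), Petrov→Frontend role (97 pts), Bakr→Design role (100 pts), Jensen→QA role (60 pts), Eriksen→Data role (88 pts) — total 86+97+100+60+88 = 431 pts.
Max-entry greedy (repeatedly take the single best remaining cell) gives 382 pts, worse by 49.
Next-best assignment: Huang→Backend role, Petrov→Data role, Bakr→Design role, Jensen→Frontend role, Eriksen→QA role = 411 pts.
Checked against all permutations: 431 pts is optimal.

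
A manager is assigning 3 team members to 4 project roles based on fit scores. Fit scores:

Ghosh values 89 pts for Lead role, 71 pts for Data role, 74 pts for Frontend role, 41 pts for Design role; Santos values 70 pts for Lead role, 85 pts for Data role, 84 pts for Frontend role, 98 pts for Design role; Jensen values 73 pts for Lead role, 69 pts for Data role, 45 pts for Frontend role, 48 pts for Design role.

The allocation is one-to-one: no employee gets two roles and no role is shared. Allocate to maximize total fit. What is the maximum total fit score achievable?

Treat this as an assignment problem: match each employee to one role.
Optimal: Ghosh→Lead role (89 pts), Santos→Design role (98 pts), Jensen→Data role (69 pts) — total 89+98+69 = 256 pts.
Column-greedy (each role in turn goes to its best remaining employee) gives 219 pts, worse by 37.
Swapping Jensen↔Santos (Jensen→Design role 48 pts, Santos→Data role 85 pts) loses 34.

Max total: 256 pts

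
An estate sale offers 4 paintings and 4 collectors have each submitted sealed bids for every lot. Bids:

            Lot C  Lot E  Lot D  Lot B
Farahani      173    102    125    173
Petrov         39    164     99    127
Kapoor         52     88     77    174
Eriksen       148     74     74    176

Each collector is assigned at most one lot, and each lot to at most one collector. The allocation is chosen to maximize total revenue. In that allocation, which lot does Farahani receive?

Optimal: Farahani→Lot D ($125), Petrov→Lot E ($164), Kapoor→Lot B ($174), Eriksen→Lot C ($148) — total 125+164+174+148 = $611.
Max-entry greedy (repeatedly take the single best remaining cell) gives $590, worse by 21.
Swapping Petrov↔Eriksen (Petrov→Lot C $39, Eriksen→Lot E $74) loses 199.
Farahani's own top lot is Lot C ($173), but forcing Farahani→Lot C and reassigning the rest optimally gives only $590 — worse by 21.

Farahani receives Lot D.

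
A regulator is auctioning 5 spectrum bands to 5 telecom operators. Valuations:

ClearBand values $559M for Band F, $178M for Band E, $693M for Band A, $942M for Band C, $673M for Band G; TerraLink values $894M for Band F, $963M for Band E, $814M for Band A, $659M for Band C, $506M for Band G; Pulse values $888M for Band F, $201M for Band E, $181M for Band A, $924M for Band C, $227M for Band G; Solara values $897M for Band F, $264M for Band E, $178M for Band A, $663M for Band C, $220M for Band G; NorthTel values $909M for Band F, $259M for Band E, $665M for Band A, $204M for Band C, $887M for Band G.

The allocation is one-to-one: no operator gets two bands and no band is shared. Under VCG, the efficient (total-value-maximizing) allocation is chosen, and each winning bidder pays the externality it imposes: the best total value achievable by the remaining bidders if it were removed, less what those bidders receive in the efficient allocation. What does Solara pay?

Solara pays $213M.

Efficient allocation: ClearBand→Band A ($693M), TerraLink→Band E ($963M), Pulse→Band C ($924M), Solara→Band F ($897M), NorthTel→Band G ($887M); total welfare W = $4364M.
Solara receives Band F at value $897M, so the others get W − 897 = $3467M.
Without Solara: best allocation of the remaining 4 bidders over all 5 bands is ClearBand→Band C ($942M), TerraLink→Band E ($963M), Pulse→Band F ($888M), NorthTel→Band G ($887M), total $3680M.
VCG payment = (others' best without Solara) − (others' welfare with Solara) = 3680 − 3467 = $213M.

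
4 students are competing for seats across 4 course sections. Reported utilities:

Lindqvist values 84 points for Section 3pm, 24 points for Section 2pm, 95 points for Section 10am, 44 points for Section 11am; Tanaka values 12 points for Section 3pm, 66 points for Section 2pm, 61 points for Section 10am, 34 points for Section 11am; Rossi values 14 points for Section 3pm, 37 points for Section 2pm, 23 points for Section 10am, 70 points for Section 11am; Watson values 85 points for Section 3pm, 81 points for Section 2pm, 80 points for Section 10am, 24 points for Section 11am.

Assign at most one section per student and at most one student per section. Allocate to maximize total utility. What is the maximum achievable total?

Optimal: Lindqvist→Section 10am (95 points), Tanaka→Section 2pm (66 points), Rossi→Section 11am (70 points), Watson→Section 3pm (85 points) — total 95+66+70+85 = 316 points.
Next-best assignment: Lindqvist→Section 3pm, Tanaka→Section 2pm, Rossi→Section 11am, Watson→Section 10am = 300 points.

Max total: 316 points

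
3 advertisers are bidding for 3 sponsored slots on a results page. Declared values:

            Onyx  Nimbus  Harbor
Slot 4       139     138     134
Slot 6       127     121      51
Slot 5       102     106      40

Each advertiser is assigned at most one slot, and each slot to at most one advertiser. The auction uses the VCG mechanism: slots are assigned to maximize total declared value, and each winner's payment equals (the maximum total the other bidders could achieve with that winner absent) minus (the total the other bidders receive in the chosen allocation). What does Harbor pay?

Efficient allocation: Onyx→Slot 6 ($127), Nimbus→Slot 5 ($106), Harbor→Slot 4 ($134); total welfare W = $367.
Harbor receives Slot 4 at value $134, so the others get W − 134 = $233.
Without Harbor: best allocation of the remaining 2 bidders over all 3 slots is Onyx→Slot 6 ($127), Nimbus→Slot 4 ($138), total $265.
VCG payment = (others' best without Harbor) − (others' welfare with Harbor) = 265 − 233 = $32.

Harbor pays $32.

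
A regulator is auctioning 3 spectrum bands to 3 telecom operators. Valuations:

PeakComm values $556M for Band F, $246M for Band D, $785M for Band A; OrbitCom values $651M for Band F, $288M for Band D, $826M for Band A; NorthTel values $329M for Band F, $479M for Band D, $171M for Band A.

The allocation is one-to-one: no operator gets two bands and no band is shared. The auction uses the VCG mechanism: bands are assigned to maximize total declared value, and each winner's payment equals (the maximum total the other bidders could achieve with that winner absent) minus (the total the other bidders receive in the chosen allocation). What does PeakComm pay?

PeakComm pays $175M.

Efficient allocation: PeakComm→Band A ($785M), OrbitCom→Band F ($651M), NorthTel→Band D ($479M); total welfare W = $1915M.
PeakComm receives Band A at value $785M, so the others get W − 785 = $1130M.
Without PeakComm: best allocation of the remaining 2 bidders over all 3 bands is OrbitCom→Band A ($826M), NorthTel→Band D ($479M), total $1305M.
VCG payment = (others' best without PeakComm) − (others' welfare with PeakComm) = 1305 − 1130 = $175M.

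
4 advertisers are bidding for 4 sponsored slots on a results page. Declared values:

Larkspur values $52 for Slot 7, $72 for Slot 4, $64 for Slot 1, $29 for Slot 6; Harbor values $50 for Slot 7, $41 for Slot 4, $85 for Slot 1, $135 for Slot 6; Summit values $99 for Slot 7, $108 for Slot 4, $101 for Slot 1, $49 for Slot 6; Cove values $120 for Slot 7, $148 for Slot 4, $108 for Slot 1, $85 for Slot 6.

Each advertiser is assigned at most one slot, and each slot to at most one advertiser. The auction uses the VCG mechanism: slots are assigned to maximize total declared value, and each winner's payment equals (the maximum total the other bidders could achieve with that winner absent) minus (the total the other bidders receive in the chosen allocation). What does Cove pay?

Efficient allocation: Larkspur→Slot 1 ($64), Harbor→Slot 6 ($135), Summit→Slot 7 ($99), Cove→Slot 4 ($148); total welfare W = $446.
Cove receives Slot 4 at value $148, so the others get W − 148 = $298.
Without Cove: best allocation of the remaining 3 bidders over all 4 slots is Larkspur→Slot 4 ($72), Harbor→Slot 6 ($135), Summit→Slot 1 ($101), total $308.
VCG payment = (others' best without Cove) − (others' welfare with Cove) = 308 − 298 = $10.

Cove pays $10.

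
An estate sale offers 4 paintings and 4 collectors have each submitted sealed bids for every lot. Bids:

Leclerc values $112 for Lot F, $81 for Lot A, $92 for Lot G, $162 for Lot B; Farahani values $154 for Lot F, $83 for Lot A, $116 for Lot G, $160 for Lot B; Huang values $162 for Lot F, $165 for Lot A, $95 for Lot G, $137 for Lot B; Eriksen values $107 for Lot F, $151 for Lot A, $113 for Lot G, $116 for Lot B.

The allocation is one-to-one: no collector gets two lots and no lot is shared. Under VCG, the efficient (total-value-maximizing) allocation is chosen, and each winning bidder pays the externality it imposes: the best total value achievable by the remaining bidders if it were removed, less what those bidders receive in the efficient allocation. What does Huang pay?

Efficient allocation: Leclerc→Lot B ($162), Farahani→Lot F ($154), Huang→Lot A ($165), Eriksen→Lot G ($113); total welfare W = $594.
Huang receives Lot A at value $165, so the others get W − 165 = $429.
Without Huang: best allocation of the remaining 3 bidders over all 4 lots is Leclerc→Lot B ($162), Farahani→Lot F ($154), Eriksen→Lot A ($151), total $467.
VCG payment = (others' best without Huang) − (others' welfare with Huang) = 467 − 429 = $38.

Huang pays $38.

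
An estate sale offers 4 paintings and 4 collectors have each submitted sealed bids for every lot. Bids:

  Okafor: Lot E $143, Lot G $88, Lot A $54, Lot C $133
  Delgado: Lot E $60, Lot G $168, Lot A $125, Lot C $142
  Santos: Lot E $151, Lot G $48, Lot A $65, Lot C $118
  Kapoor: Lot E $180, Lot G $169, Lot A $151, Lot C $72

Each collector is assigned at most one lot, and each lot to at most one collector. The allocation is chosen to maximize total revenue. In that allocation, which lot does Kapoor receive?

Kapoor receives Lot A.

Optimal: Okafor→Lot C ($133), Delgado→Lot G ($168), Santos→Lot E ($151), Kapoor→Lot A ($151) — total 133+168+151+151 = $603.
Column-greedy (each lot in turn goes to its best remaining collector) gives $546, worse by 57.
Next-best assignment: Okafor→Lot E, Delgado→Lot G, Santos→Lot C, Kapoor→Lot A = $580.
Swapping Okafor↔Kapoor (Okafor→Lot A $54, Kapoor→Lot C $72) loses 158.
No other one-to-one assignment exceeds $603.
Kapoor's own top lot is Lot E ($180), but forcing Kapoor→Lot E and reassigning the rest optimally gives only $546 — worse by 57.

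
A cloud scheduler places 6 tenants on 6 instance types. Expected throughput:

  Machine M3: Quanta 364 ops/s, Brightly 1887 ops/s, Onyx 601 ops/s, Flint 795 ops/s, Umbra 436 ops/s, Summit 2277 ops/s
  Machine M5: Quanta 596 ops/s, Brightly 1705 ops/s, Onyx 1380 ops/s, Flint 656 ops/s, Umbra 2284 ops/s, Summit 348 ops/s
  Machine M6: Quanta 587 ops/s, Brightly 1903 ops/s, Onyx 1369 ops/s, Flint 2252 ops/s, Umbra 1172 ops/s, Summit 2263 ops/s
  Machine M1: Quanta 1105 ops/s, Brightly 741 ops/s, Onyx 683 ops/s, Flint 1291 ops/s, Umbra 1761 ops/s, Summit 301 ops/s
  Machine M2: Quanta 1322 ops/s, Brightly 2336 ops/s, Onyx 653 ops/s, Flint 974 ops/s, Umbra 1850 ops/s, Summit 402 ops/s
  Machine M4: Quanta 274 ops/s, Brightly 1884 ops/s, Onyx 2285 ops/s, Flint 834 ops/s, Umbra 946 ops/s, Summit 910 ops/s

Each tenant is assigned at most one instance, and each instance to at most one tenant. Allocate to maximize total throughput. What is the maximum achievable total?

Maximum total: 12539 ops/s

Optimal: Quanta→Machine M1 (1105 ops/s), Brightly→Machine M2 (2336 ops/s), Onyx→Machine M4 (2285 ops/s), Flint→Machine M6 (2252 ops/s), Umbra→Machine M5 (2284 ops/s), Summit→Machine M3 (2277 ops/s) — total 1105+2336+2285+2252+2284+2277 = 12539 ops/s.
Next-best assignment: Quanta→Machine M2, Brightly→Machine M5, Onyx→Machine M4, Flint→Machine M6, Umbra→Machine M1, Summit→Machine M3 = 11602 ops/s.
No other one-to-one assignment exceeds 12539 ops/s.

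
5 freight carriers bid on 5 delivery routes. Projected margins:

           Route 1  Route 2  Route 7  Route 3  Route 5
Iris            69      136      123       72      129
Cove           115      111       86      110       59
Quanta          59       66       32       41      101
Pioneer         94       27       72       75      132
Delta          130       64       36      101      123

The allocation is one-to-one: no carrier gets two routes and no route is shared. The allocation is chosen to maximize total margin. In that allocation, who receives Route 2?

Optimal: Iris→Route 7 ($123k), Cove→Route 3 ($110k), Quanta→Route 2 ($66k), Pioneer→Route 5 ($132k), Delta→Route 1 ($130k) — total 123+110+66+132+130 = $561k.
Max-entry greedy (repeatedly take the single best remaining cell) gives $540k, worse by 21.
Next-best assignment: Iris→Route 2, Cove→Route 3, Quanta→Route 5, Pioneer→Route 7, Delta→Route 1 = $549k.
Quanta's own top route is Route 5 ($101k), but forcing Quanta→Route 5 and reassigning the rest optimally gives only $549k — worse by 12.

Quanta receives Route 2.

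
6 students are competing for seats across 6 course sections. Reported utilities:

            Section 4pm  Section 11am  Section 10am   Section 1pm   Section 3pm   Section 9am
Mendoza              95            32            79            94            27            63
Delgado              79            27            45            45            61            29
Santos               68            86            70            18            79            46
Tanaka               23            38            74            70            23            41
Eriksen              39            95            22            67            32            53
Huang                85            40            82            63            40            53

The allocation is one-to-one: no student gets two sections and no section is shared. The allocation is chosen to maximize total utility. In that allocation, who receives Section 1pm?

Mendoza receives Section 1pm.

This is the linear assignment problem.
Optimal: Mendoza→Section 1pm (94 points), Delgado→Section 4pm (79 points), Santos→Section 3pm (79 points), Tanaka→Section 10am (74 points), Eriksen→Section 11am (95 points), Huang→Section 9am (53 points) — total 94+79+79+74+95+53 = 474 points.
Next-best assignment: Mendoza→Section 1pm, Delgado→Section 4pm, Santos→Section 3pm, Tanaka→Section 9am, Eriksen→Section 11am, Huang→Section 10am = 470 points.
Swapping Santos↔Eriksen (Santos→Section 11am 86 points, Eriksen→Section 3pm 32 points) loses 56.
Mendoza's own top section is Section 4pm (95 points), but forcing Mendoza→Section 4pm and reassigning the rest optimally gives only 450 points — worse by 24.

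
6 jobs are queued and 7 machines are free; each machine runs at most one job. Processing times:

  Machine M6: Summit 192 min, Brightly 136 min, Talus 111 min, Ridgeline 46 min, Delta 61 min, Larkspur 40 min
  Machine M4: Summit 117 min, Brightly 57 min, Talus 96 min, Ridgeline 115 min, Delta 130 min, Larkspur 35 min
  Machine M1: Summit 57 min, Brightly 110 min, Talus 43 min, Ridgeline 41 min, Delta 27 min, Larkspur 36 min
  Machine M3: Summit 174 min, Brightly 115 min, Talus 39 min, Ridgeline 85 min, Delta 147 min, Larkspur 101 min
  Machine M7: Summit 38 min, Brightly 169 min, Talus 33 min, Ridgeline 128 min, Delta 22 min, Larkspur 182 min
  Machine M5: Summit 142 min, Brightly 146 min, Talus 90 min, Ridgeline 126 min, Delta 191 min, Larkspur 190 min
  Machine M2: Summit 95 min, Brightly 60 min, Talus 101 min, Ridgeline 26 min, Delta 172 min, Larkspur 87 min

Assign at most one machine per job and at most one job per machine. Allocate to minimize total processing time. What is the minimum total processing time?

Optimal: Summit→Machine M7 (38 min), Brightly→Machine M4 (57 min), Talus→Machine M3 (39 min), Ridgeline→Machine M2 (26 min), Delta→Machine M1 (27 min), Larkspur→Machine M6 (40 min) — total 38+57+39+26+27+40 = 227 min.
Min-entry greedy (repeatedly take the single cheapest remaining cell) gives 315 min, worse by 88.

Minimum total: 227 min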